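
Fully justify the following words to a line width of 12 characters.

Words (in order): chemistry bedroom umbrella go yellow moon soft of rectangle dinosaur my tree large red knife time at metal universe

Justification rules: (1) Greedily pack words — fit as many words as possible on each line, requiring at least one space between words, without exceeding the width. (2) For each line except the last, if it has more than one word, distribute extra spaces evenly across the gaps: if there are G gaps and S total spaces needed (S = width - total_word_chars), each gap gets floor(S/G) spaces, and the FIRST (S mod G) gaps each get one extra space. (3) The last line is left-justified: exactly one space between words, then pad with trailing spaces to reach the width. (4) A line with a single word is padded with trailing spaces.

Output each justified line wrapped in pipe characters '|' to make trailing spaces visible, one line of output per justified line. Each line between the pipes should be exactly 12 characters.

Line 1: ['chemistry'] (min_width=9, slack=3)
Line 2: ['bedroom'] (min_width=7, slack=5)
Line 3: ['umbrella', 'go'] (min_width=11, slack=1)
Line 4: ['yellow', 'moon'] (min_width=11, slack=1)
Line 5: ['soft', 'of'] (min_width=7, slack=5)
Line 6: ['rectangle'] (min_width=9, slack=3)
Line 7: ['dinosaur', 'my'] (min_width=11, slack=1)
Line 8: ['tree', 'large'] (min_width=10, slack=2)
Line 9: ['red', 'knife'] (min_width=9, slack=3)
Line 10: ['time', 'at'] (min_width=7, slack=5)
Line 11: ['metal'] (min_width=5, slack=7)
Line 12: ['universe'] (min_width=8, slack=4)

Answer: |chemistry   |
|bedroom     |
|umbrella  go|
|yellow  moon|
|soft      of|
|rectangle   |
|dinosaur  my|
|tree   large|
|red    knife|
|time      at|
|metal       |
|universe    |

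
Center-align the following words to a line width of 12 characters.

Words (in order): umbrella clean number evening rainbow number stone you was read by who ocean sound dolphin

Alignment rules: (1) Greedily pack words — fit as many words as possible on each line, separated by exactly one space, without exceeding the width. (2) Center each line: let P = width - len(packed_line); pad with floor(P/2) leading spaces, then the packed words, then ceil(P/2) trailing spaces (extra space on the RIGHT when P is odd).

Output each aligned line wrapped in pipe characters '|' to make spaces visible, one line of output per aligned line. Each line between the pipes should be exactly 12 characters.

Line 1: ['umbrella'] (min_width=8, slack=4)
Line 2: ['clean', 'number'] (min_width=12, slack=0)
Line 3: ['evening'] (min_width=7, slack=5)
Line 4: ['rainbow'] (min_width=7, slack=5)
Line 5: ['number', 'stone'] (min_width=12, slack=0)
Line 6: ['you', 'was', 'read'] (min_width=12, slack=0)
Line 7: ['by', 'who', 'ocean'] (min_width=12, slack=0)
Line 8: ['sound'] (min_width=5, slack=7)
Line 9: ['dolphin'] (min_width=7, slack=5)

Answer: |  umbrella  |
|clean number|
|  evening   |
|  rainbow   |
|number stone|
|you was read|
|by who ocean|
|   sound    |
|  dolphin   |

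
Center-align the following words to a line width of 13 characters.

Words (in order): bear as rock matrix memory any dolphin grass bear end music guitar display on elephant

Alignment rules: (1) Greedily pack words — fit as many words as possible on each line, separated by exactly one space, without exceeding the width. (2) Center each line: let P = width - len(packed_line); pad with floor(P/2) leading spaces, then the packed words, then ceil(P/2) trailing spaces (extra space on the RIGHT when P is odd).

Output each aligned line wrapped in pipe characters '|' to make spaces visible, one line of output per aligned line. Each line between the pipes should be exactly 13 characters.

Answer: |bear as rock |
|matrix memory|
| any dolphin |
| grass bear  |
|  end music  |
|   guitar    |
| display on  |
|  elephant   |

Derivation:
Line 1: ['bear', 'as', 'rock'] (min_width=12, slack=1)
Line 2: ['matrix', 'memory'] (min_width=13, slack=0)
Line 3: ['any', 'dolphin'] (min_width=11, slack=2)
Line 4: ['grass', 'bear'] (min_width=10, slack=3)
Line 5: ['end', 'music'] (min_width=9, slack=4)
Line 6: ['guitar'] (min_width=6, slack=7)
Line 7: ['display', 'on'] (min_width=10, slack=3)
Line 8: ['elephant'] (min_width=8, slack=5)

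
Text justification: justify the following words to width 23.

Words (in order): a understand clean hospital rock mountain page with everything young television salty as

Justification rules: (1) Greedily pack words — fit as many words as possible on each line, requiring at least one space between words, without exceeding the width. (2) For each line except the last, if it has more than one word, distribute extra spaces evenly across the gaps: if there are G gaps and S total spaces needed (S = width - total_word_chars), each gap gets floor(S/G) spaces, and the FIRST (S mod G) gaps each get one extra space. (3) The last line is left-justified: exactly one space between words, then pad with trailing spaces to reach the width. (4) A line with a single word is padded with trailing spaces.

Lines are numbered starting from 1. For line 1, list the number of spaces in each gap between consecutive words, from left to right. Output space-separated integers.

Answer: 4 3

Derivation:
Line 1: ['a', 'understand', 'clean'] (min_width=18, slack=5)
Line 2: ['hospital', 'rock', 'mountain'] (min_width=22, slack=1)
Line 3: ['page', 'with', 'everything'] (min_width=20, slack=3)
Line 4: ['young', 'television', 'salty'] (min_width=22, slack=1)
Line 5: ['as'] (min_width=2, slack=21)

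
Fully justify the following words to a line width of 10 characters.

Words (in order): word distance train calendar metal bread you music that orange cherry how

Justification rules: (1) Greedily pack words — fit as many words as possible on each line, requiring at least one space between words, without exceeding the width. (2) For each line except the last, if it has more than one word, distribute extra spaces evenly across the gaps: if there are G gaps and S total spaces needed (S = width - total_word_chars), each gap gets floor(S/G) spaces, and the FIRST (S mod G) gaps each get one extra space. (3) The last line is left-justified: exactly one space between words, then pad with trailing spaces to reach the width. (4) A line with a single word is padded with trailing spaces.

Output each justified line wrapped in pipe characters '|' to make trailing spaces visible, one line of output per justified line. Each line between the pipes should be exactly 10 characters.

Answer: |word      |
|distance  |
|train     |
|calendar  |
|metal     |
|bread  you|
|music that|
|orange    |
|cherry how|

Derivation:
Line 1: ['word'] (min_width=4, slack=6)
Line 2: ['distance'] (min_width=8, slack=2)
Line 3: ['train'] (min_width=5, slack=5)
Line 4: ['calendar'] (min_width=8, slack=2)
Line 5: ['metal'] (min_width=5, slack=5)
Line 6: ['bread', 'you'] (min_width=9, slack=1)
Line 7: ['music', 'that'] (min_width=10, slack=0)
Line 8: ['orange'] (min_width=6, slack=4)
Line 9: ['cherry', 'how'] (min_width=10, slack=0)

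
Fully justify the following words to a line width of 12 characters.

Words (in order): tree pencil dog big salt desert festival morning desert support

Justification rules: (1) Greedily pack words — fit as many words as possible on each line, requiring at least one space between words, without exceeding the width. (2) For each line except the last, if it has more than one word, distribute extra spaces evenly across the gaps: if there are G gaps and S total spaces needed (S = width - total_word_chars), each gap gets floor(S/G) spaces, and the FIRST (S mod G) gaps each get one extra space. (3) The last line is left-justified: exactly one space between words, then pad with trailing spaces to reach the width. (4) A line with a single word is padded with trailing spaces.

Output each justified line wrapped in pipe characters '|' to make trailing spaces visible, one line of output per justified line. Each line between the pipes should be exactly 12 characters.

Answer: |tree  pencil|
|dog big salt|
|desert      |
|festival    |
|morning     |
|desert      |
|support     |

Derivation:
Line 1: ['tree', 'pencil'] (min_width=11, slack=1)
Line 2: ['dog', 'big', 'salt'] (min_width=12, slack=0)
Line 3: ['desert'] (min_width=6, slack=6)
Line 4: ['festival'] (min_width=8, slack=4)
Line 5: ['morning'] (min_width=7, slack=5)
Line 6: ['desert'] (min_width=6, slack=6)
Line 7: ['support'] (min_width=7, slack=5)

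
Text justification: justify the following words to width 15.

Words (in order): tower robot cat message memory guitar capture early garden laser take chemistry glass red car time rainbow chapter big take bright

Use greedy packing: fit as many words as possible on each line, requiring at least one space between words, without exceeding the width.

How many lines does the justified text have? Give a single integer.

Line 1: ['tower', 'robot', 'cat'] (min_width=15, slack=0)
Line 2: ['message', 'memory'] (min_width=14, slack=1)
Line 3: ['guitar', 'capture'] (min_width=14, slack=1)
Line 4: ['early', 'garden'] (min_width=12, slack=3)
Line 5: ['laser', 'take'] (min_width=10, slack=5)
Line 6: ['chemistry', 'glass'] (min_width=15, slack=0)
Line 7: ['red', 'car', 'time'] (min_width=12, slack=3)
Line 8: ['rainbow', 'chapter'] (min_width=15, slack=0)
Line 9: ['big', 'take', 'bright'] (min_width=15, slack=0)
Total lines: 9

Answer: 9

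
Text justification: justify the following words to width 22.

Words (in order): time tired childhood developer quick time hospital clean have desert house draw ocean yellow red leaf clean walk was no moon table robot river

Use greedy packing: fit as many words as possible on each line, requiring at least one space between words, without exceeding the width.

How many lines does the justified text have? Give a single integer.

Line 1: ['time', 'tired', 'childhood'] (min_width=20, slack=2)
Line 2: ['developer', 'quick', 'time'] (min_width=20, slack=2)
Line 3: ['hospital', 'clean', 'have'] (min_width=19, slack=3)
Line 4: ['desert', 'house', 'draw'] (min_width=17, slack=5)
Line 5: ['ocean', 'yellow', 'red', 'leaf'] (min_width=21, slack=1)
Line 6: ['clean', 'walk', 'was', 'no', 'moon'] (min_width=22, slack=0)
Line 7: ['table', 'robot', 'river'] (min_width=17, slack=5)
Total lines: 7

Answer: 7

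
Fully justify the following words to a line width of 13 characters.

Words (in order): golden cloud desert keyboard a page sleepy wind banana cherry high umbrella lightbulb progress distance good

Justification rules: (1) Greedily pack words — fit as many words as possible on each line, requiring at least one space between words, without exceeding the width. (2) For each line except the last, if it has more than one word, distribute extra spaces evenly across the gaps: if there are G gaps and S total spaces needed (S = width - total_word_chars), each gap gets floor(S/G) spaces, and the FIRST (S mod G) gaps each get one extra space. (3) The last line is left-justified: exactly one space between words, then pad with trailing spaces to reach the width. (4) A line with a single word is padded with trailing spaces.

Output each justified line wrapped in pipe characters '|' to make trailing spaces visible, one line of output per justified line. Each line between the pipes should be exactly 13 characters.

Answer: |golden  cloud|
|desert       |
|keyboard    a|
|page   sleepy|
|wind   banana|
|cherry   high|
|umbrella     |
|lightbulb    |
|progress     |
|distance good|

Derivation:
Line 1: ['golden', 'cloud'] (min_width=12, slack=1)
Line 2: ['desert'] (min_width=6, slack=7)
Line 3: ['keyboard', 'a'] (min_width=10, slack=3)
Line 4: ['page', 'sleepy'] (min_width=11, slack=2)
Line 5: ['wind', 'banana'] (min_width=11, slack=2)
Line 6: ['cherry', 'high'] (min_width=11, slack=2)
Line 7: ['umbrella'] (min_width=8, slack=5)
Line 8: ['lightbulb'] (min_width=9, slack=4)
Line 9: ['progress'] (min_width=8, slack=5)
Line 10: ['distance', 'good'] (min_width=13, slack=0)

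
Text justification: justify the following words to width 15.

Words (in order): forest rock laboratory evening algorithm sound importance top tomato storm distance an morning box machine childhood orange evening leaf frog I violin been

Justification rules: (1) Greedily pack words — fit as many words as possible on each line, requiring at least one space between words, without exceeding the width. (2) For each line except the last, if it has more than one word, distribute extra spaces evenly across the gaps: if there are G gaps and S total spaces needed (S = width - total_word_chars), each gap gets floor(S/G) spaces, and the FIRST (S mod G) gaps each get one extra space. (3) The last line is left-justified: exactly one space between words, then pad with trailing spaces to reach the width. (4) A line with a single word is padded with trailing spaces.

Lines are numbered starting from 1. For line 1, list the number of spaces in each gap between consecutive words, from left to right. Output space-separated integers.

Answer: 5

Derivation:
Line 1: ['forest', 'rock'] (min_width=11, slack=4)
Line 2: ['laboratory'] (min_width=10, slack=5)
Line 3: ['evening'] (min_width=7, slack=8)
Line 4: ['algorithm', 'sound'] (min_width=15, slack=0)
Line 5: ['importance', 'top'] (min_width=14, slack=1)
Line 6: ['tomato', 'storm'] (min_width=12, slack=3)
Line 7: ['distance', 'an'] (min_width=11, slack=4)
Line 8: ['morning', 'box'] (min_width=11, slack=4)
Line 9: ['machine'] (min_width=7, slack=8)
Line 10: ['childhood'] (min_width=9, slack=6)
Line 11: ['orange', 'evening'] (min_width=14, slack=1)
Line 12: ['leaf', 'frog', 'I'] (min_width=11, slack=4)
Line 13: ['violin', 'been'] (min_width=11, slack=4)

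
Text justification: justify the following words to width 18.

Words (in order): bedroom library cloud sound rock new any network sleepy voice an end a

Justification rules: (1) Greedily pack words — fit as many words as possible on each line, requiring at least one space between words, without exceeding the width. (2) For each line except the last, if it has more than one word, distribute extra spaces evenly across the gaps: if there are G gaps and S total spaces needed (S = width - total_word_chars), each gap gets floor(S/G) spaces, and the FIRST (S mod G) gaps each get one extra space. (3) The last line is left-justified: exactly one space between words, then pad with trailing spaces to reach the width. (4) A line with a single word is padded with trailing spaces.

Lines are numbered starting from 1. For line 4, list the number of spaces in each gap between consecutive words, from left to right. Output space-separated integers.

Answer: 3 2

Derivation:
Line 1: ['bedroom', 'library'] (min_width=15, slack=3)
Line 2: ['cloud', 'sound', 'rock'] (min_width=16, slack=2)
Line 3: ['new', 'any', 'network'] (min_width=15, slack=3)
Line 4: ['sleepy', 'voice', 'an'] (min_width=15, slack=3)
Line 5: ['end', 'a'] (min_width=5, slack=13)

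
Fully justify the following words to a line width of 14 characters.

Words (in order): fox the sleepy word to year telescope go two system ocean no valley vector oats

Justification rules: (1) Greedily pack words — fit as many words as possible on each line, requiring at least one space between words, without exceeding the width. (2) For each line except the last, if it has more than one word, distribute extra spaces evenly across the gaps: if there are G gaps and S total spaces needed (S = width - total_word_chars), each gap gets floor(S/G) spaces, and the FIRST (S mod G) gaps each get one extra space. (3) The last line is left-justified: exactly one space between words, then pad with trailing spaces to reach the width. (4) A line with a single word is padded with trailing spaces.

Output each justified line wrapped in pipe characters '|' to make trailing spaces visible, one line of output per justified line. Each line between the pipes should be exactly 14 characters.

Line 1: ['fox', 'the', 'sleepy'] (min_width=14, slack=0)
Line 2: ['word', 'to', 'year'] (min_width=12, slack=2)
Line 3: ['telescope', 'go'] (min_width=12, slack=2)
Line 4: ['two', 'system'] (min_width=10, slack=4)
Line 5: ['ocean', 'no'] (min_width=8, slack=6)
Line 6: ['valley', 'vector'] (min_width=13, slack=1)
Line 7: ['oats'] (min_width=4, slack=10)

Answer: |fox the sleepy|
|word  to  year|
|telescope   go|
|two     system|
|ocean       no|
|valley  vector|
|oats          |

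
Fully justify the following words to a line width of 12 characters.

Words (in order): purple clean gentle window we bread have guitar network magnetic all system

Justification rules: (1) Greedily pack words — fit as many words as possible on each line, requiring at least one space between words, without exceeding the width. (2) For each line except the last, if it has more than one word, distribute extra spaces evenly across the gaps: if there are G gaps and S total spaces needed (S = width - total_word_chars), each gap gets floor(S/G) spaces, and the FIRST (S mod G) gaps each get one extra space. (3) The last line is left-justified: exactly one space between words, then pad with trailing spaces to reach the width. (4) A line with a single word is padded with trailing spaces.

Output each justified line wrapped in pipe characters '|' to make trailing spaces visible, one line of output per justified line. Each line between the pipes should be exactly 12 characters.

Line 1: ['purple', 'clean'] (min_width=12, slack=0)
Line 2: ['gentle'] (min_width=6, slack=6)
Line 3: ['window', 'we'] (min_width=9, slack=3)
Line 4: ['bread', 'have'] (min_width=10, slack=2)
Line 5: ['guitar'] (min_width=6, slack=6)
Line 6: ['network'] (min_width=7, slack=5)
Line 7: ['magnetic', 'all'] (min_width=12, slack=0)
Line 8: ['system'] (min_width=6, slack=6)

Answer: |purple clean|
|gentle      |
|window    we|
|bread   have|
|guitar      |
|network     |
|magnetic all|
|system      |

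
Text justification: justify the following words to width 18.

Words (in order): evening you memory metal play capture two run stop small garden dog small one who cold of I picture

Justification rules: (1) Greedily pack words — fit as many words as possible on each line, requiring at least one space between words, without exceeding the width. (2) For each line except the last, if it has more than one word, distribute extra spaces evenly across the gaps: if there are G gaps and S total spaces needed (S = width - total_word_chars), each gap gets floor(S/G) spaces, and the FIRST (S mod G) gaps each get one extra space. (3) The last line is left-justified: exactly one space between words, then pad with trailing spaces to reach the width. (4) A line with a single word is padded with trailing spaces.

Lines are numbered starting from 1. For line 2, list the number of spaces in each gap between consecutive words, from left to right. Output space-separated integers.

Answer: 1 1

Derivation:
Line 1: ['evening', 'you', 'memory'] (min_width=18, slack=0)
Line 2: ['metal', 'play', 'capture'] (min_width=18, slack=0)
Line 3: ['two', 'run', 'stop', 'small'] (min_width=18, slack=0)
Line 4: ['garden', 'dog', 'small'] (min_width=16, slack=2)
Line 5: ['one', 'who', 'cold', 'of', 'I'] (min_width=17, slack=1)
Line 6: ['picture'] (min_width=7, slack=11)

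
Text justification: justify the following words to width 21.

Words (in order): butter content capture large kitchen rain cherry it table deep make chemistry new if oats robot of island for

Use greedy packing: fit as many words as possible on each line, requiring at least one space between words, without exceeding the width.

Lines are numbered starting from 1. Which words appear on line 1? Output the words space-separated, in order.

Answer: butter content

Derivation:
Line 1: ['butter', 'content'] (min_width=14, slack=7)
Line 2: ['capture', 'large', 'kitchen'] (min_width=21, slack=0)
Line 3: ['rain', 'cherry', 'it', 'table'] (min_width=20, slack=1)
Line 4: ['deep', 'make', 'chemistry'] (min_width=19, slack=2)
Line 5: ['new', 'if', 'oats', 'robot', 'of'] (min_width=20, slack=1)
Line 6: ['island', 'for'] (min_width=10, slack=11)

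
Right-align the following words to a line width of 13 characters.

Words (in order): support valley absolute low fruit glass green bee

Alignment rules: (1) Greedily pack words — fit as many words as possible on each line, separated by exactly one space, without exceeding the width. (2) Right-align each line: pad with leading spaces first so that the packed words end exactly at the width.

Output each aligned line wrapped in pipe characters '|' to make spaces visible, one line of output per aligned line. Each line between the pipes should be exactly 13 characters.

Line 1: ['support'] (min_width=7, slack=6)
Line 2: ['valley'] (min_width=6, slack=7)
Line 3: ['absolute', 'low'] (min_width=12, slack=1)
Line 4: ['fruit', 'glass'] (min_width=11, slack=2)
Line 5: ['green', 'bee'] (min_width=9, slack=4)

Answer: |      support|
|       valley|
| absolute low|
|  fruit glass|
|    green bee|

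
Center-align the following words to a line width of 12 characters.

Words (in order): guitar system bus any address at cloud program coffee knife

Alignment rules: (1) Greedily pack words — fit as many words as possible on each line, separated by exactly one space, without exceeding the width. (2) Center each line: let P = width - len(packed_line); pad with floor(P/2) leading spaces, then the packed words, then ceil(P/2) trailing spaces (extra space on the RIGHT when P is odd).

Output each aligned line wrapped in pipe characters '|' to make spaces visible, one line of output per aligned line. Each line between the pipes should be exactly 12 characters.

Answer: |   guitar   |
| system bus |
|any address |
|  at cloud  |
|  program   |
|coffee knife|

Derivation:
Line 1: ['guitar'] (min_width=6, slack=6)
Line 2: ['system', 'bus'] (min_width=10, slack=2)
Line 3: ['any', 'address'] (min_width=11, slack=1)
Line 4: ['at', 'cloud'] (min_width=8, slack=4)
Line 5: ['program'] (min_width=7, slack=5)
Line 6: ['coffee', 'knife'] (min_width=12, slack=0)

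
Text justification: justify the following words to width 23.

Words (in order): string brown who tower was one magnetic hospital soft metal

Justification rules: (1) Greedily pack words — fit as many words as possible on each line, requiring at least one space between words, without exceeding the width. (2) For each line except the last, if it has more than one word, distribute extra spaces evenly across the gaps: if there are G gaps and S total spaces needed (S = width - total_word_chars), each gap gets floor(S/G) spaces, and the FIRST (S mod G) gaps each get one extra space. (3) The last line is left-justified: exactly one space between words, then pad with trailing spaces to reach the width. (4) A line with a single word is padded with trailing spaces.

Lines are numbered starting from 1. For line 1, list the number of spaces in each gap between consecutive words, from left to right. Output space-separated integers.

Line 1: ['string', 'brown', 'who', 'tower'] (min_width=22, slack=1)
Line 2: ['was', 'one', 'magnetic'] (min_width=16, slack=7)
Line 3: ['hospital', 'soft', 'metal'] (min_width=19, slack=4)

Answer: 2 1 1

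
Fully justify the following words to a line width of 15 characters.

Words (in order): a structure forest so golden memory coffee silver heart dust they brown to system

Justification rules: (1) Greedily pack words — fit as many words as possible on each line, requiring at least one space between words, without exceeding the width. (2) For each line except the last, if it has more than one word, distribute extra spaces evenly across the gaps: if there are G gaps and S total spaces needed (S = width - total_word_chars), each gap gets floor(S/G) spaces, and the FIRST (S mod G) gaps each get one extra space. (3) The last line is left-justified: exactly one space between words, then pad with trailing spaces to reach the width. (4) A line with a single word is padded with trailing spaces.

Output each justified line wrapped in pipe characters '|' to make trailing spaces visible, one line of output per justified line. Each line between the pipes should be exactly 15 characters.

Answer: |a     structure|
|forest       so|
|golden   memory|
|coffee   silver|
|heart dust they|
|brown to system|

Derivation:
Line 1: ['a', 'structure'] (min_width=11, slack=4)
Line 2: ['forest', 'so'] (min_width=9, slack=6)
Line 3: ['golden', 'memory'] (min_width=13, slack=2)
Line 4: ['coffee', 'silver'] (min_width=13, slack=2)
Line 5: ['heart', 'dust', 'they'] (min_width=15, slack=0)
Line 6: ['brown', 'to', 'system'] (min_width=15, slack=0)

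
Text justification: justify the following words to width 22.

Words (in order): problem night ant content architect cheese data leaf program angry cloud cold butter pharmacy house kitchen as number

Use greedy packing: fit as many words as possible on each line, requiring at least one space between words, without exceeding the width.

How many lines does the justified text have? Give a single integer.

Answer: 7

Derivation:
Line 1: ['problem', 'night', 'ant'] (min_width=17, slack=5)
Line 2: ['content', 'architect'] (min_width=17, slack=5)
Line 3: ['cheese', 'data', 'leaf'] (min_width=16, slack=6)
Line 4: ['program', 'angry', 'cloud'] (min_width=19, slack=3)
Line 5: ['cold', 'butter', 'pharmacy'] (min_width=20, slack=2)
Line 6: ['house', 'kitchen', 'as'] (min_width=16, slack=6)
Line 7: ['number'] (min_width=6, slack=16)
Total lines: 7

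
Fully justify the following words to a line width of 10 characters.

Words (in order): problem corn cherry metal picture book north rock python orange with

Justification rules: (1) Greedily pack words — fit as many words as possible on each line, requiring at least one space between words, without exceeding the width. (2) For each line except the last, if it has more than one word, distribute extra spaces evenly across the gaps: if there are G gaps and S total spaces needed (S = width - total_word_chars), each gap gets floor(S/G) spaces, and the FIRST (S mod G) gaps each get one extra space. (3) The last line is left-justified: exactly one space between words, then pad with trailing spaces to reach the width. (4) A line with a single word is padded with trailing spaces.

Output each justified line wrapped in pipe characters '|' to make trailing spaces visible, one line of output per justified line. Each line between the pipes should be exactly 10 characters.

Line 1: ['problem'] (min_width=7, slack=3)
Line 2: ['corn'] (min_width=4, slack=6)
Line 3: ['cherry'] (min_width=6, slack=4)
Line 4: ['metal'] (min_width=5, slack=5)
Line 5: ['picture'] (min_width=7, slack=3)
Line 6: ['book', 'north'] (min_width=10, slack=0)
Line 7: ['rock'] (min_width=4, slack=6)
Line 8: ['python'] (min_width=6, slack=4)
Line 9: ['orange'] (min_width=6, slack=4)
Line 10: ['with'] (min_width=4, slack=6)

Answer: |problem   |
|corn      |
|cherry    |
|metal     |
|picture   |
|book north|
|rock      |
|python    |
|orange    |
|with      |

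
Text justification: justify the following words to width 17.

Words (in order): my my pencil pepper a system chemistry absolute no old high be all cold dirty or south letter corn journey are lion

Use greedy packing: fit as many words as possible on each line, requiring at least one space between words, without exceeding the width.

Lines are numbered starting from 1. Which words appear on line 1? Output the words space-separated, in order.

Line 1: ['my', 'my', 'pencil'] (min_width=12, slack=5)
Line 2: ['pepper', 'a', 'system'] (min_width=15, slack=2)
Line 3: ['chemistry'] (min_width=9, slack=8)
Line 4: ['absolute', 'no', 'old'] (min_width=15, slack=2)
Line 5: ['high', 'be', 'all', 'cold'] (min_width=16, slack=1)
Line 6: ['dirty', 'or', 'south'] (min_width=14, slack=3)
Line 7: ['letter', 'corn'] (min_width=11, slack=6)
Line 8: ['journey', 'are', 'lion'] (min_width=16, slack=1)

Answer: my my pencil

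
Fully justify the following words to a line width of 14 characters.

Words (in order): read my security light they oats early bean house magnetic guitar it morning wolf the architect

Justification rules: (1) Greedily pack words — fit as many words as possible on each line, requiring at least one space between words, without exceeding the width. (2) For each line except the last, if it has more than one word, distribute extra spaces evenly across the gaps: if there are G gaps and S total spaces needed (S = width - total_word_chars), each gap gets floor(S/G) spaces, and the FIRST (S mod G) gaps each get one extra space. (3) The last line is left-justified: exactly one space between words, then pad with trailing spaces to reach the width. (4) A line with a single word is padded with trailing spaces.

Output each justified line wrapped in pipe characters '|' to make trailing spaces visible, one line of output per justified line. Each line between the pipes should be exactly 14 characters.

Line 1: ['read', 'my'] (min_width=7, slack=7)
Line 2: ['security', 'light'] (min_width=14, slack=0)
Line 3: ['they', 'oats'] (min_width=9, slack=5)
Line 4: ['early', 'bean'] (min_width=10, slack=4)
Line 5: ['house', 'magnetic'] (min_width=14, slack=0)
Line 6: ['guitar', 'it'] (min_width=9, slack=5)
Line 7: ['morning', 'wolf'] (min_width=12, slack=2)
Line 8: ['the', 'architect'] (min_width=13, slack=1)

Answer: |read        my|
|security light|
|they      oats|
|early     bean|
|house magnetic|
|guitar      it|
|morning   wolf|
|the architect |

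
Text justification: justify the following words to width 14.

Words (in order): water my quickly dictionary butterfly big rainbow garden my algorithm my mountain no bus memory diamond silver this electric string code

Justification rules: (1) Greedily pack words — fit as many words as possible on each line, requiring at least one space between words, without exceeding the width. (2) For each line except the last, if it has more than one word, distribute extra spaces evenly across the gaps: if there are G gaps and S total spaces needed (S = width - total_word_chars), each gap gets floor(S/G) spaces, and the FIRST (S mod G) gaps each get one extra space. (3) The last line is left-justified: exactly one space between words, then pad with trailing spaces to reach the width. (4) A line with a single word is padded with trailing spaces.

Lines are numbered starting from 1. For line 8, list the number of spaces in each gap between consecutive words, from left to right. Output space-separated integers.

Answer: 5

Derivation:
Line 1: ['water', 'my'] (min_width=8, slack=6)
Line 2: ['quickly'] (min_width=7, slack=7)
Line 3: ['dictionary'] (min_width=10, slack=4)
Line 4: ['butterfly', 'big'] (min_width=13, slack=1)
Line 5: ['rainbow', 'garden'] (min_width=14, slack=0)
Line 6: ['my', 'algorithm'] (min_width=12, slack=2)
Line 7: ['my', 'mountain', 'no'] (min_width=14, slack=0)
Line 8: ['bus', 'memory'] (min_width=10, slack=4)
Line 9: ['diamond', 'silver'] (min_width=14, slack=0)
Line 10: ['this', 'electric'] (min_width=13, slack=1)
Line 11: ['string', 'code'] (min_width=11, slack=3)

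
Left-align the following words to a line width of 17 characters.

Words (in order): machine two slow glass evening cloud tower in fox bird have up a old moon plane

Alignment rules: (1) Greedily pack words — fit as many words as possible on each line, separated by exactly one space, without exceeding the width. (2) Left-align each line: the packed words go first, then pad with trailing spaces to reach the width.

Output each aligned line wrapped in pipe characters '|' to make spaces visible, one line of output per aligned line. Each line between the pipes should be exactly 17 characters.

Line 1: ['machine', 'two', 'slow'] (min_width=16, slack=1)
Line 2: ['glass', 'evening'] (min_width=13, slack=4)
Line 3: ['cloud', 'tower', 'in'] (min_width=14, slack=3)
Line 4: ['fox', 'bird', 'have', 'up'] (min_width=16, slack=1)
Line 5: ['a', 'old', 'moon', 'plane'] (min_width=16, slack=1)

Answer: |machine two slow |
|glass evening    |
|cloud tower in   |
|fox bird have up |
|a old moon plane |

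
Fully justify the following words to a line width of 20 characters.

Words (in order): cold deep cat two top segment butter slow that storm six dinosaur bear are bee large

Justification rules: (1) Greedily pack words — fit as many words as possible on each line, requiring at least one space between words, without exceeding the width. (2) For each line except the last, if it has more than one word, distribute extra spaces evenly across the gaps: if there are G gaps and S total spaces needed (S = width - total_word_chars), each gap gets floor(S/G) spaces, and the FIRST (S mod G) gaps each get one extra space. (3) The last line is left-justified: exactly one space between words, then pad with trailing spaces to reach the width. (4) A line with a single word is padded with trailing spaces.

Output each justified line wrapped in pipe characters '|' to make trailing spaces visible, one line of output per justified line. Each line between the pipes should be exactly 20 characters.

Answer: |cold  deep  cat  two|
|top  segment  butter|
|slow  that storm six|
|dinosaur   bear  are|
|bee large           |

Derivation:
Line 1: ['cold', 'deep', 'cat', 'two'] (min_width=17, slack=3)
Line 2: ['top', 'segment', 'butter'] (min_width=18, slack=2)
Line 3: ['slow', 'that', 'storm', 'six'] (min_width=19, slack=1)
Line 4: ['dinosaur', 'bear', 'are'] (min_width=17, slack=3)
Line 5: ['bee', 'large'] (min_width=9, slack=11)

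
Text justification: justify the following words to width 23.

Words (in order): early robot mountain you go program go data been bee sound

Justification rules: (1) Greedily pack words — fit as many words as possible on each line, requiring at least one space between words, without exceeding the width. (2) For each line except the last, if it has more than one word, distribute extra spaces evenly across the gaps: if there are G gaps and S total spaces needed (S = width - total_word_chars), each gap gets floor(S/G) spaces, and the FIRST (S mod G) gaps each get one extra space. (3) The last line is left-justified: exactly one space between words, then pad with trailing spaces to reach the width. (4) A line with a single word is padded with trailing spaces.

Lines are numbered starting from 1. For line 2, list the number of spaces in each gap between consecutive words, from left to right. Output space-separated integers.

Answer: 2 1 1 1

Derivation:
Line 1: ['early', 'robot', 'mountain'] (min_width=20, slack=3)
Line 2: ['you', 'go', 'program', 'go', 'data'] (min_width=22, slack=1)
Line 3: ['been', 'bee', 'sound'] (min_width=14, slack=9)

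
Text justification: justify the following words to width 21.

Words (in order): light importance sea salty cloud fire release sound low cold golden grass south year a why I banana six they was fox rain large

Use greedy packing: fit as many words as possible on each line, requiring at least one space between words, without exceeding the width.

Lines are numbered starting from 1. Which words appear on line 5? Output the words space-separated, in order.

Line 1: ['light', 'importance', 'sea'] (min_width=20, slack=1)
Line 2: ['salty', 'cloud', 'fire'] (min_width=16, slack=5)
Line 3: ['release', 'sound', 'low'] (min_width=17, slack=4)
Line 4: ['cold', 'golden', 'grass'] (min_width=17, slack=4)
Line 5: ['south', 'year', 'a', 'why', 'I'] (min_width=18, slack=3)
Line 6: ['banana', 'six', 'they', 'was'] (min_width=19, slack=2)
Line 7: ['fox', 'rain', 'large'] (min_width=14, slack=7)

Answer: south year a why I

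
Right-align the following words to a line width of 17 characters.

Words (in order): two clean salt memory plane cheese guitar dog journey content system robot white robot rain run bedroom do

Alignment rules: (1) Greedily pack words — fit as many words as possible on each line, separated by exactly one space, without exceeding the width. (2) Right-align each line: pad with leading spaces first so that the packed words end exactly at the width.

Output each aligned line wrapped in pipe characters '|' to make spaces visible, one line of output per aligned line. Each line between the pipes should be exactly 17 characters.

Answer: |   two clean salt|
|     memory plane|
|cheese guitar dog|
|  journey content|
|     system robot|
| white robot rain|
|   run bedroom do|

Derivation:
Line 1: ['two', 'clean', 'salt'] (min_width=14, slack=3)
Line 2: ['memory', 'plane'] (min_width=12, slack=5)
Line 3: ['cheese', 'guitar', 'dog'] (min_width=17, slack=0)
Line 4: ['journey', 'content'] (min_width=15, slack=2)
Line 5: ['system', 'robot'] (min_width=12, slack=5)
Line 6: ['white', 'robot', 'rain'] (min_width=16, slack=1)
Line 7: ['run', 'bedroom', 'do'] (min_width=14, slack=3)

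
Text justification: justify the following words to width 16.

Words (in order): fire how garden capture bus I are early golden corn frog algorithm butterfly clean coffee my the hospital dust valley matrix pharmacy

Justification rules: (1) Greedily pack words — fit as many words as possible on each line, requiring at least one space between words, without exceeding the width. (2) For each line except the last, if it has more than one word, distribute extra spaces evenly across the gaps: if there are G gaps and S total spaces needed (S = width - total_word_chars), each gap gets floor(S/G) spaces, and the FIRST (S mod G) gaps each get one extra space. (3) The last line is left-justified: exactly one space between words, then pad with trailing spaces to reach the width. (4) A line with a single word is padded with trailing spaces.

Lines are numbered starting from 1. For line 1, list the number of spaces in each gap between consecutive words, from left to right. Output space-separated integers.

Line 1: ['fire', 'how', 'garden'] (min_width=15, slack=1)
Line 2: ['capture', 'bus', 'I'] (min_width=13, slack=3)
Line 3: ['are', 'early', 'golden'] (min_width=16, slack=0)
Line 4: ['corn', 'frog'] (min_width=9, slack=7)
Line 5: ['algorithm'] (min_width=9, slack=7)
Line 6: ['butterfly', 'clean'] (min_width=15, slack=1)
Line 7: ['coffee', 'my', 'the'] (min_width=13, slack=3)
Line 8: ['hospital', 'dust'] (min_width=13, slack=3)
Line 9: ['valley', 'matrix'] (min_width=13, slack=3)
Line 10: ['pharmacy'] (min_width=8, slack=8)

Answer: 2 1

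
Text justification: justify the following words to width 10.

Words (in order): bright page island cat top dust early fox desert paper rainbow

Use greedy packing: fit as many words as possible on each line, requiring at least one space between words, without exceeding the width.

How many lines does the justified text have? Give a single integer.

Line 1: ['bright'] (min_width=6, slack=4)
Line 2: ['page'] (min_width=4, slack=6)
Line 3: ['island', 'cat'] (min_width=10, slack=0)
Line 4: ['top', 'dust'] (min_width=8, slack=2)
Line 5: ['early', 'fox'] (min_width=9, slack=1)
Line 6: ['desert'] (min_width=6, slack=4)
Line 7: ['paper'] (min_width=5, slack=5)
Line 8: ['rainbow'] (min_width=7, slack=3)
Total lines: 8

Answer: 8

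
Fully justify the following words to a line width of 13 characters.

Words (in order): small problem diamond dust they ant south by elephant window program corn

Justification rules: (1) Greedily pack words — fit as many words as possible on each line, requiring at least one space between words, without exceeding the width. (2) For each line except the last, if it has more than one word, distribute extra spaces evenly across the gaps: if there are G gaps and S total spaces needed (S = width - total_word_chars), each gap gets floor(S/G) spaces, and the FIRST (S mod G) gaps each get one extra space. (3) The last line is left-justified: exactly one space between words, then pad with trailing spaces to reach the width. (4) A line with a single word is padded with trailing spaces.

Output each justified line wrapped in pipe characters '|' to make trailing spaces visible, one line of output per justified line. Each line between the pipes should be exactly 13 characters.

Answer: |small problem|
|diamond  dust|
|they      ant|
|south      by|
|elephant     |
|window       |
|program corn |

Derivation:
Line 1: ['small', 'problem'] (min_width=13, slack=0)
Line 2: ['diamond', 'dust'] (min_width=12, slack=1)
Line 3: ['they', 'ant'] (min_width=8, slack=5)
Line 4: ['south', 'by'] (min_width=8, slack=5)
Line 5: ['elephant'] (min_width=8, slack=5)
Line 6: ['window'] (min_width=6, slack=7)
Line 7: ['program', 'corn'] (min_width=12, slack=1)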